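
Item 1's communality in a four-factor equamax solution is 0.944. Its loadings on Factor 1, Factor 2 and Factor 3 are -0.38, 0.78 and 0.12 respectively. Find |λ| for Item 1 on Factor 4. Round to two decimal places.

0.42

Under orthogonal rotation h² = Σλ², so λ_Factor 4² = h² − (0.7672) = 0.944 − 0.7672 = 0.1768.
|λ| = √0.1768 = 0.4205.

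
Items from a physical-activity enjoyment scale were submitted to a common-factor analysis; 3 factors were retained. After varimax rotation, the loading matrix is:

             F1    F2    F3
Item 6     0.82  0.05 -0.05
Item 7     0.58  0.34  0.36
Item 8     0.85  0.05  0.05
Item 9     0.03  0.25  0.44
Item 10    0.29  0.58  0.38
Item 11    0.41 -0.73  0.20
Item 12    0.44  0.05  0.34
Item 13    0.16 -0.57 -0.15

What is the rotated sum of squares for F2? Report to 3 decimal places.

1.380

SS loadings for F2 = 0.05² + 0.34² + 0.05² + 0.25² + 0.58² + (-0.73)² + 0.05² + (-0.57)² = 0.0025 + 0.1156 + 0.0025 + 0.0625 + 0.3364 + 0.5329 + 0.0025 + 0.3249 = 1.3798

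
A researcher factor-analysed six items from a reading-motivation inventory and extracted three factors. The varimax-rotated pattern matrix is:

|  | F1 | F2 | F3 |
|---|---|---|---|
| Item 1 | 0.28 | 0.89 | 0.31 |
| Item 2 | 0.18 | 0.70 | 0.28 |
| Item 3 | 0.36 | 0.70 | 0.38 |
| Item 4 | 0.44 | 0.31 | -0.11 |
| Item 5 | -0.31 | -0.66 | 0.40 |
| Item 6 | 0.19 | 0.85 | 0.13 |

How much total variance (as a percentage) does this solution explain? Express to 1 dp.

SS loadings by factor: 0.5662, 3.0263, 0.5079; total = 4.1004.
Total variance with 6 standardized items is 6, so the solution explains 4.1004/6 = 0.6834 = 68.34%.

68.3%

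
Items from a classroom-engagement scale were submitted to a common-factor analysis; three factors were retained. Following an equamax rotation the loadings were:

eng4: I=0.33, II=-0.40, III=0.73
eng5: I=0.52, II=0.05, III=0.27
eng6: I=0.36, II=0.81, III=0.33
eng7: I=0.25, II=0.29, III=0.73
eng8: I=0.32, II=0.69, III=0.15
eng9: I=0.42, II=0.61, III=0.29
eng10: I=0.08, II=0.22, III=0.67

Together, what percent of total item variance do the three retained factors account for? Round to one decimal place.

63.7%

SS loadings by factor: 0.8566, 1.7993, 1.8031; total = 4.4590.
Total variance with 7 standardized items is 7, so the solution explains 4.4590/7 = 0.6370 = 63.70%.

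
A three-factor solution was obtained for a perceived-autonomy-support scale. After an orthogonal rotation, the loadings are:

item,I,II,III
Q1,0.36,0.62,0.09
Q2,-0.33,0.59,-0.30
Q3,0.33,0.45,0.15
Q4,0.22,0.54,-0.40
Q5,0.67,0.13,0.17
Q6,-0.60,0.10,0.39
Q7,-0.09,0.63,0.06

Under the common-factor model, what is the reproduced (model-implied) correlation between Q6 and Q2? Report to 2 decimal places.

r̂ = Σ λ_i·λ_j across factors = (-0.60)(-0.33) + (0.10)(0.59) + (0.39)(-0.30)
  = +0.1980 +0.0590 -0.1170 = 0.1400

0.14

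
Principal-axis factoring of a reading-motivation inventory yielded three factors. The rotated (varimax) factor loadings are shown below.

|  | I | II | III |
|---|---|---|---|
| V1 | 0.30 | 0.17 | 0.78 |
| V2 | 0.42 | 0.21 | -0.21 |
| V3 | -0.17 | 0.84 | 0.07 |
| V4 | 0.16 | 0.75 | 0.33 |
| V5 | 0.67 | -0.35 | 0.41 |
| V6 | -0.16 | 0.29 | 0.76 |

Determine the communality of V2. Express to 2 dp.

h² = 0.42² + 0.21² + (-0.21)² = 0.1764 + 0.0441 + 0.0441 = 0.2646

0.26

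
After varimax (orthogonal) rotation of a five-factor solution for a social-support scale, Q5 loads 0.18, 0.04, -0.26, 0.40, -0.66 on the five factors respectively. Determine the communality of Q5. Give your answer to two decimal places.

h² = 0.18² + 0.04² + (-0.26)² + 0.40² + (-0.66)² = 0.0324 + 0.0016 + 0.0676 + 0.1600 + 0.4356 = 0.6972

0.70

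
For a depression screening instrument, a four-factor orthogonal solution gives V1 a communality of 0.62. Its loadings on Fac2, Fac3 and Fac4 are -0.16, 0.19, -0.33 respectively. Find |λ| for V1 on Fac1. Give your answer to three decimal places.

Under orthogonal rotation h² = Σλ², so λ_Fac1² = h² − (0.1706) = 0.62 − 0.1706 = 0.4494.
|λ| = √0.4494 = 0.6704.

0.670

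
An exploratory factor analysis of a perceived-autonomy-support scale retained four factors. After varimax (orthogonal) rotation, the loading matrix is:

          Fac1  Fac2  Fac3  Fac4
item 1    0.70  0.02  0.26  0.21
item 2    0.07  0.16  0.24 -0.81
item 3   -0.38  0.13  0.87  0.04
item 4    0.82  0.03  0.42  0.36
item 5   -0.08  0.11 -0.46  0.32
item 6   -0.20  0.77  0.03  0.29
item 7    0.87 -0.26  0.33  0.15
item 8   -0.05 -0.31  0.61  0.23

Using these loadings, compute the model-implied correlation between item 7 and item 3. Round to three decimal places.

-0.071

r̂ = Σ λ_i·λ_j across factors = (0.87)(-0.38) + (-0.26)(0.13) + (0.33)(0.87) + (0.15)(0.04)
  = -0.3306 -0.0338 +0.2871 +0.0060 = -0.0713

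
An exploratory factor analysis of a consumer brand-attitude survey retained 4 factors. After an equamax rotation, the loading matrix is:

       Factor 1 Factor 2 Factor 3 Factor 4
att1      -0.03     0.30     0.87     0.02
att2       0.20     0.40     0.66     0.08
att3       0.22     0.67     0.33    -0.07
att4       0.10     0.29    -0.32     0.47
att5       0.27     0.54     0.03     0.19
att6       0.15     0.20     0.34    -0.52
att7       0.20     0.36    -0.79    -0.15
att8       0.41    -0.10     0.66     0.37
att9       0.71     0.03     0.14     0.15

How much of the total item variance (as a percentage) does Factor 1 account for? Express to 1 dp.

SS loadings for Factor 1 = (-0.03)² + 0.20² + 0.22² + 0.10² + 0.27² + 0.15² + 0.20² + 0.41² + 0.71² = 0.9069
With 9 standardized items, total variance = 9. Proportion = 0.9069/9 = 0.1008 → 10.08%.

10.1%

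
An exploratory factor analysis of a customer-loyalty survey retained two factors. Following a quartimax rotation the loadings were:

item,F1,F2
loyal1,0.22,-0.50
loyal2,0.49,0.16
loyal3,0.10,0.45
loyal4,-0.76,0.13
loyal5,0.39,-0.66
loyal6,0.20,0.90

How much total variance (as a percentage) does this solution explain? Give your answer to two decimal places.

SS loadings by factor: 1.0682, 1.7406; total = 2.8088.
Total variance with 6 standardized items is 6, so the solution explains 2.8088/6 = 0.4681 = 46.81%.

46.81%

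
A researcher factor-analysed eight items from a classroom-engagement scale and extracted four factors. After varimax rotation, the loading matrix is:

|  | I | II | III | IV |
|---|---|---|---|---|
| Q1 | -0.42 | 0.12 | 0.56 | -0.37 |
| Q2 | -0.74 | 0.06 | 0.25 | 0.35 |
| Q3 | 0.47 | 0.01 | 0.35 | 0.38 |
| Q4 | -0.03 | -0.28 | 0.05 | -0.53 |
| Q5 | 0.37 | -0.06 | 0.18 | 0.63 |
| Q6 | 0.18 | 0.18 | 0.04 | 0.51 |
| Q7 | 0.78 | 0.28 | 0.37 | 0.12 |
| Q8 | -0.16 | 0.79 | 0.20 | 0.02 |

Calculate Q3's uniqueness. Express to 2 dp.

0.51

h² = 0.47² + 0.01² + 0.35² + 0.38² = 0.2209 + 0.0001 + 0.1225 + 0.1444 = 0.4879
Uniqueness u² = 1 − h² = 1 − 0.4879 = 0.5121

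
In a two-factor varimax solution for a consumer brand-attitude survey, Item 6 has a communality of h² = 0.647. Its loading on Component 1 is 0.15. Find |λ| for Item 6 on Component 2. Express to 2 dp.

Under orthogonal rotation h² = Σλ², so λ_Component 2² = h² − (0.0225) = 0.647 − 0.0225 = 0.6245.
|λ| = √0.6245 = 0.7903.

0.79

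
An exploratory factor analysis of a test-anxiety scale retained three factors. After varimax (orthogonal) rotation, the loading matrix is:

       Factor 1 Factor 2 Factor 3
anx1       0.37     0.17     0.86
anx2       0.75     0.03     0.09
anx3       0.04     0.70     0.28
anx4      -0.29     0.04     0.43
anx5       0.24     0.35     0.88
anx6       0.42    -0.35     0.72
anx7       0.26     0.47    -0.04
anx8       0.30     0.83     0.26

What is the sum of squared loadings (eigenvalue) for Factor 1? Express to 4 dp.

SS loadings for Factor 1 = 0.37² + 0.75² + 0.04² + (-0.29)² + 0.24² + 0.42² + 0.26² + 0.30² = 0.1369 + 0.5625 + 0.0016 + 0.0841 + 0.0576 + 0.1764 + 0.0676 + 0.0900 = 1.1767

1.1767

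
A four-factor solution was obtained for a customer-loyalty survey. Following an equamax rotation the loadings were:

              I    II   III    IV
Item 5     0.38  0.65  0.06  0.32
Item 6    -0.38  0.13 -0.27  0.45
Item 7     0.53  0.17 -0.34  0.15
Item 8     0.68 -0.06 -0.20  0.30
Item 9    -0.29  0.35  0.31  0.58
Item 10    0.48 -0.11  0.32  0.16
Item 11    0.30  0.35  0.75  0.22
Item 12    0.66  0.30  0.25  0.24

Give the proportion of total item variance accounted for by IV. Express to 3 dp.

SS loadings for IV = 0.32² + 0.45² + 0.15² + 0.30² + 0.58² + 0.16² + 0.22² + 0.24² = 0.8854
Proportion of variance = 0.8854 / 8 = 0.1107.

0.111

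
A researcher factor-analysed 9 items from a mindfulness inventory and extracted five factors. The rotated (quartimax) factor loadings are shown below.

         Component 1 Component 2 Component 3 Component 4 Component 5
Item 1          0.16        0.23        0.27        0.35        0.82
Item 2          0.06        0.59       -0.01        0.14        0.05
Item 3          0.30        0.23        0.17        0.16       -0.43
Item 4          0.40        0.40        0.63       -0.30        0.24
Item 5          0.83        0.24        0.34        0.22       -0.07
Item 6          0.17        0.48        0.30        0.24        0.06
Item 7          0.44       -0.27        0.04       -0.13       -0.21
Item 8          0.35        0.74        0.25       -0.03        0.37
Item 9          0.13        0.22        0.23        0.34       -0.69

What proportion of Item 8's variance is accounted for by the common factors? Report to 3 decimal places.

h² = 0.35² + 0.74² + 0.25² + (-0.03)² + 0.37² = 0.1225 + 0.5476 + 0.0625 + 0.0009 + 0.1369 = 0.8704

0.870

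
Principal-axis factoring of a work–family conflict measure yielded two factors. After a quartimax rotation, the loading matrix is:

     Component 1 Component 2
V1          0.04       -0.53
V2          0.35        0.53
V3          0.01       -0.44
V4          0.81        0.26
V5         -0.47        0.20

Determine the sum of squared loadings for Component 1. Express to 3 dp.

1.001

SS loadings for Component 1 = 0.04² + 0.35² + 0.01² + 0.81² + (-0.47)² = 0.0016 + 0.1225 + 0.0001 + 0.6561 + 0.2209 = 1.0012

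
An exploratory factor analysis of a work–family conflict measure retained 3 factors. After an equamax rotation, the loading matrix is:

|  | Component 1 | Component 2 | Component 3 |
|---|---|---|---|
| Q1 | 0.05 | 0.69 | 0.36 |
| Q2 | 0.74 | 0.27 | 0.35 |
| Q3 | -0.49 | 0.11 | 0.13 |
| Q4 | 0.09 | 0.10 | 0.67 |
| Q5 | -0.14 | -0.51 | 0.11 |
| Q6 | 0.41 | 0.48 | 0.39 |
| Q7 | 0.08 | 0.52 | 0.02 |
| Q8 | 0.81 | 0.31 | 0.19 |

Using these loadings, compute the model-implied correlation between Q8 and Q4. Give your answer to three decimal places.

0.231

r̂ = Σ λ_i·λ_j across factors = (0.81)(0.09) + (0.31)(0.10) + (0.19)(0.67)
  = +0.0729 +0.0310 +0.1273 = 0.2312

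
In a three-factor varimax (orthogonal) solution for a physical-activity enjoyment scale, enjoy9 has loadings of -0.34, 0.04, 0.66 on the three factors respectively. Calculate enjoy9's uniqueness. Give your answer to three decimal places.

h² = (-0.34)² + 0.04² + 0.66² = 0.1156 + 0.0016 + 0.4356 = 0.5528
Uniqueness u² = 1 − h² = 1 − 0.5528 = 0.4472

0.447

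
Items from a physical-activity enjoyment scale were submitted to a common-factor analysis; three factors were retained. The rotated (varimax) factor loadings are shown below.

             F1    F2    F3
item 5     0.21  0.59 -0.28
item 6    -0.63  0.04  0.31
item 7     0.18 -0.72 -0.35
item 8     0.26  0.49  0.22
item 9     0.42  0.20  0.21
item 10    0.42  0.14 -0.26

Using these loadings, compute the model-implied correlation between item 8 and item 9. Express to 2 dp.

r̂ = Σ λ_i·λ_j across factors = (0.26)(0.42) + (0.49)(0.20) + (0.22)(0.21)
  = +0.1092 +0.0980 +0.0462 = 0.2534

0.25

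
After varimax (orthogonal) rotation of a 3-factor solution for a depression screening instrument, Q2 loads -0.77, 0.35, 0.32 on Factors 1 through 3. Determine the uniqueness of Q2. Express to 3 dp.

0.182

h² = (-0.77)² + 0.35² + 0.32² = 0.5929 + 0.1225 + 0.1024 = 0.8178
Uniqueness u² = 1 − h² = 1 − 0.8178 = 0.1822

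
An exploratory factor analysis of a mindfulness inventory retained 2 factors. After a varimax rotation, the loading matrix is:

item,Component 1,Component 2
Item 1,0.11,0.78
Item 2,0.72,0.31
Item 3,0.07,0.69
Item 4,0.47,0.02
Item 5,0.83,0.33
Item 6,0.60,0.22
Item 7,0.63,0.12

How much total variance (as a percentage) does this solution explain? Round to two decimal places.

Communalities: 0.6205, 0.6145, 0.4810, 0.2213, 0.7978, 0.4084, 0.4113; Σh² = 3.5548.
Total variance with 7 standardized items is 7, so the solution explains 3.5548/7 = 0.5078 = 50.78%.

50.78%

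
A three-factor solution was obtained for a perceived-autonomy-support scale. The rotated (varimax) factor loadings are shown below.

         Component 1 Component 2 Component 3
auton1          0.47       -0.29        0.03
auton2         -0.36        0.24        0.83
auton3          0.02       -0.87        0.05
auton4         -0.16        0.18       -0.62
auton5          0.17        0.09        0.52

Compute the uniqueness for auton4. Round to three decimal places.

h² = (-0.16)² + 0.18² + (-0.62)² = 0.0256 + 0.0324 + 0.3844 = 0.4424
Uniqueness u² = 1 − h² = 1 − 0.4424 = 0.5576

0.558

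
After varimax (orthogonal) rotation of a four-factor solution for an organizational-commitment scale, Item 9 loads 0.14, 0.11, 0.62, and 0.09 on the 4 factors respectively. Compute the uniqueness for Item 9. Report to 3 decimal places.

h² = 0.14² + 0.11² + 0.62² + 0.09² = 0.0196 + 0.0121 + 0.3844 + 0.0081 = 0.4242
Uniqueness u² = 1 − h² = 1 − 0.4242 = 0.5758

0.576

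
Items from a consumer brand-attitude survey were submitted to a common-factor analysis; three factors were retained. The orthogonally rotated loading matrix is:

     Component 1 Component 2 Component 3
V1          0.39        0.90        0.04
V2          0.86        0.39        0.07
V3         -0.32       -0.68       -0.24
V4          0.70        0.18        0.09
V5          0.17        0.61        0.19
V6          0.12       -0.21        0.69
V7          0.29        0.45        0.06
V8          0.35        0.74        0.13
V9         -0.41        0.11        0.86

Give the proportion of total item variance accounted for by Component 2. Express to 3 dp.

SS loadings for Component 2 = 0.90² + 0.39² + (-0.68)² + 0.18² + 0.61² + (-0.21)² + 0.45² + 0.74² + 0.11² = 2.6353
Proportion of variance = 2.6353 / 9 = 0.2928.

0.293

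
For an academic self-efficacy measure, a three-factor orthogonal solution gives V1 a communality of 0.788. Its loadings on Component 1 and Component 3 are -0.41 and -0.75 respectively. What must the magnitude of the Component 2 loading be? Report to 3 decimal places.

0.240

Under orthogonal rotation h² = Σλ², so λ_Component 2² = h² − (0.7306) = 0.788 − 0.7306 = 0.0574.
|λ| = √0.0574 = 0.2396.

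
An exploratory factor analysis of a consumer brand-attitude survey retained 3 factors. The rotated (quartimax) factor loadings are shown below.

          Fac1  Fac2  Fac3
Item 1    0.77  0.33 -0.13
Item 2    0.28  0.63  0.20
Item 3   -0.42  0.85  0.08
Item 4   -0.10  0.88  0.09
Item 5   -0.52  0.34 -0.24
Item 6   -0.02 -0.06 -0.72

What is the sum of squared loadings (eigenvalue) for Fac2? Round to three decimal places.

2.122

SS loadings for Fac2 = 0.33² + 0.63² + 0.85² + 0.88² + 0.34² + (-0.06)² = 0.1089 + 0.3969 + 0.7225 + 0.7744 + 0.1156 + 0.0036 = 2.1219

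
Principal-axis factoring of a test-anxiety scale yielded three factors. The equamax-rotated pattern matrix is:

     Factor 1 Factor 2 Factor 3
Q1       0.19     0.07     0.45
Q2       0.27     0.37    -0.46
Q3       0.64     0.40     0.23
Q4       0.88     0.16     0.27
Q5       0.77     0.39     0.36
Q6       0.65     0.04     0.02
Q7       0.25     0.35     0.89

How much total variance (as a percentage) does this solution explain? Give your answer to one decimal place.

Communalities: 0.2435, 0.4214, 0.6225, 0.8729, 0.8746, 0.4245, 0.9771; Σh² = 4.4365.
Total variance with 7 standardized items is 7, so the solution explains 4.4365/7 = 0.6338 = 63.38%.

63.4%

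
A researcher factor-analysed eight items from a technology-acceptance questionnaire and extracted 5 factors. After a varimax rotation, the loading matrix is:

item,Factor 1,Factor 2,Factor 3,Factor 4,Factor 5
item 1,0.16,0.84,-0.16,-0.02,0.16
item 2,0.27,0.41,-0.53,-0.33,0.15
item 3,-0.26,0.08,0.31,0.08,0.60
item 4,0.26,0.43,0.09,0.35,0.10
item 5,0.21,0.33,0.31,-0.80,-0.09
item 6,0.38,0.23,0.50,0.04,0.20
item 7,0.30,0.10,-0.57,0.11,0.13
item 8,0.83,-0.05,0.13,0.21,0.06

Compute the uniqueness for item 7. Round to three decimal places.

h² = 0.30² + 0.10² + (-0.57)² + 0.11² + 0.13² = 0.0900 + 0.0100 + 0.3249 + 0.0121 + 0.0169 = 0.4539
Uniqueness u² = 1 − h² = 1 − 0.4539 = 0.5461

0.546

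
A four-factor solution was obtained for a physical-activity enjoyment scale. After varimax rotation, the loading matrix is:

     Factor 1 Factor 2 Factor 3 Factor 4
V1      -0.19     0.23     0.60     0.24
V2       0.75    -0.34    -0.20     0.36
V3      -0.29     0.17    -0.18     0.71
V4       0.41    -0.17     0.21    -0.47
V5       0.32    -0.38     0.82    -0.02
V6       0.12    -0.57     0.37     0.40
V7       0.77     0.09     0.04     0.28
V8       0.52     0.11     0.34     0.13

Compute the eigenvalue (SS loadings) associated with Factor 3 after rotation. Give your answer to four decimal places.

SS loadings for Factor 3 = 0.60² + (-0.20)² + (-0.18)² + 0.21² + 0.82² + 0.37² + 0.04² + 0.34² = 0.3600 + 0.0400 + 0.0324 + 0.0441 + 0.6724 + 0.1369 + 0.0016 + 0.1156 = 1.4030

1.4030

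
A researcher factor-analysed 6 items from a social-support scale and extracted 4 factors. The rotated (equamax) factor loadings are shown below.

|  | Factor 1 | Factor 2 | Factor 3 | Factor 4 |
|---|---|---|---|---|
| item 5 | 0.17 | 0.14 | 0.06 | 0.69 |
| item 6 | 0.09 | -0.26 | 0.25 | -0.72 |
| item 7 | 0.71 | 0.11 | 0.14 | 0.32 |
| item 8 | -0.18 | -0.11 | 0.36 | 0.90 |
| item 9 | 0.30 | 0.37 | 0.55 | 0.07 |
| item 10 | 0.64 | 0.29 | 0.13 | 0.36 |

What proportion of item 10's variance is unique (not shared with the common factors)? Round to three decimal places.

0.360

h² = 0.64² + 0.29² + 0.13² + 0.36² = 0.4096 + 0.0841 + 0.0169 + 0.1296 = 0.6402
Uniqueness u² = 1 − h² = 1 − 0.6402 = 0.3598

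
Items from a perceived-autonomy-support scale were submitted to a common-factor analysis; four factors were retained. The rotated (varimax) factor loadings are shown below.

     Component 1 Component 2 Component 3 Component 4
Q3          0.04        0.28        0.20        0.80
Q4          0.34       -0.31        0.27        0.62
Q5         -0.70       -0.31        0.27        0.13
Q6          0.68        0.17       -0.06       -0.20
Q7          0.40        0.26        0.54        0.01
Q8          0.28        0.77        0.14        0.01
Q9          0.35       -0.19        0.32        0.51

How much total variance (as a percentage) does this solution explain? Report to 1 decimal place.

62.4%

SS loadings by factor: 1.4305, 0.9961, 0.6030, 1.3416; total = 4.3712.
Total variance with 7 standardized items is 7, so the solution explains 4.3712/7 = 0.6245 = 62.45%.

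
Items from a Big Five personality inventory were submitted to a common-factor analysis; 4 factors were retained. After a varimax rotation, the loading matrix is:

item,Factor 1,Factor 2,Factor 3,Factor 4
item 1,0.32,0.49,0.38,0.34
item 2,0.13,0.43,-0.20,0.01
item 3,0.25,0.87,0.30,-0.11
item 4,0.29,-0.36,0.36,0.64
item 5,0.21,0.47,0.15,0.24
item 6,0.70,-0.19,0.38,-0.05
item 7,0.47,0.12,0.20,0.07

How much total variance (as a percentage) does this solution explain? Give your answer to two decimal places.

54.53%

SS loadings by factor: 1.0209, 1.5829, 0.6109, 0.6024; total = 3.8171.
Total variance with 7 standardized items is 7, so the solution explains 3.8171/7 = 0.5453 = 54.53%.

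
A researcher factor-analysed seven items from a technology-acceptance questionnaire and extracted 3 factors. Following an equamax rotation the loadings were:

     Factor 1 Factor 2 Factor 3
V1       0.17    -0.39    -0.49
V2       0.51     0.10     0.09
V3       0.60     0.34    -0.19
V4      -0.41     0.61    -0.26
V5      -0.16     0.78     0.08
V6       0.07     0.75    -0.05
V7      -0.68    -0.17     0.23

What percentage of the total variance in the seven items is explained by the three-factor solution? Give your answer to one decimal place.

SS loadings by factor: 1.3100, 1.8496, 0.4137; total = 3.5733.
Total variance with 7 standardized items is 7, so the solution explains 3.5733/7 = 0.5105 = 51.05%.

51.0%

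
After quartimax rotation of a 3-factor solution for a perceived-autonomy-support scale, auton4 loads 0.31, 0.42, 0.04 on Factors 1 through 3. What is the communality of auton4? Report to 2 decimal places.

h² = 0.31² + 0.42² + 0.04² = 0.0961 + 0.1764 + 0.0016 = 0.2741

0.27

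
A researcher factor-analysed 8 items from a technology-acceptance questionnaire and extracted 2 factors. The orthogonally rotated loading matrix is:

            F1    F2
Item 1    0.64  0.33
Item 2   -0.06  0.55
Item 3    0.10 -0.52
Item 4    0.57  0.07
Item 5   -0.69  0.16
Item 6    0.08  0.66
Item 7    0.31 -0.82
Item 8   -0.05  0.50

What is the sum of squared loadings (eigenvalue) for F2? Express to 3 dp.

SS loadings for F2 = 0.33² + 0.55² + (-0.52)² + 0.07² + 0.16² + 0.66² + (-0.82)² + 0.50² = 0.1089 + 0.3025 + 0.2704 + 0.0049 + 0.0256 + 0.4356 + 0.6724 + 0.2500 = 2.0703

2.070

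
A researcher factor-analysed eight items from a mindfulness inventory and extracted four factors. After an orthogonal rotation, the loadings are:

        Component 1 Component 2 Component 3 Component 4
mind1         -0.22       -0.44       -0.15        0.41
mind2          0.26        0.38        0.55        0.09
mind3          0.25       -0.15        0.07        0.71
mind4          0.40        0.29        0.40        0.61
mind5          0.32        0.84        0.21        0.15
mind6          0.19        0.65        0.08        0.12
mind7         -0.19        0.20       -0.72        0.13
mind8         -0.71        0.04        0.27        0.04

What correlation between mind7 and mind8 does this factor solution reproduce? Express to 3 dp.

r̂ = Σ λ_i·λ_j across factors = (-0.19)(-0.71) + (0.20)(0.04) + (-0.72)(0.27) + (0.13)(0.04)
  = +0.1349 +0.0080 -0.1944 +0.0052 = -0.0463

-0.046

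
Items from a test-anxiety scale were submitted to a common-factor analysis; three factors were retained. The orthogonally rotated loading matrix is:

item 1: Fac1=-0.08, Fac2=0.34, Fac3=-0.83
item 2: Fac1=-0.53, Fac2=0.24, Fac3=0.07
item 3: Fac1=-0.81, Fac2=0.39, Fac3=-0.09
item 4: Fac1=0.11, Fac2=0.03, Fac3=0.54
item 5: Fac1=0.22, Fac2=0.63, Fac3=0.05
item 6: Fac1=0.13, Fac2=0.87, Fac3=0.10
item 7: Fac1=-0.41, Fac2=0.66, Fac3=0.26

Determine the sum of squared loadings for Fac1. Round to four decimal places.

1.1889

SS loadings for Fac1 = (-0.08)² + (-0.53)² + (-0.81)² + 0.11² + 0.22² + 0.13² + (-0.41)² = 0.0064 + 0.2809 + 0.6561 + 0.0121 + 0.0484 + 0.0169 + 0.1681 = 1.1889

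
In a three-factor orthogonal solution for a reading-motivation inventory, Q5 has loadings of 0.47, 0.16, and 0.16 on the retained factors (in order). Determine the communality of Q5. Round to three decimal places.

h² = 0.47² + 0.16² + 0.16² = 0.2209 + 0.0256 + 0.0256 = 0.2721

0.272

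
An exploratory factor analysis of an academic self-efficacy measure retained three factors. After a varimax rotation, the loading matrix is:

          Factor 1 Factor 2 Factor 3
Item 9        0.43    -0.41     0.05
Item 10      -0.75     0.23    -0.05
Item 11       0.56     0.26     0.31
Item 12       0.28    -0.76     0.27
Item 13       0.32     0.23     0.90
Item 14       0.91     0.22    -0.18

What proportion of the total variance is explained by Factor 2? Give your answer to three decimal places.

SS loadings for Factor 2 = (-0.41)² + 0.23² + 0.26² + (-0.76)² + 0.23² + 0.22² = 0.9675
Proportion of variance = 0.9675 / 6 = 0.1613.

0.161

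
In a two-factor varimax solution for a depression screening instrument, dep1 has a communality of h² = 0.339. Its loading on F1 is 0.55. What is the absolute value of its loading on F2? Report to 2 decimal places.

0.19

Under orthogonal rotation h² = Σλ², so λ_F2² = h² − (0.3025) = 0.339 − 0.3025 = 0.0365.
|λ| = √0.0365 = 0.1910.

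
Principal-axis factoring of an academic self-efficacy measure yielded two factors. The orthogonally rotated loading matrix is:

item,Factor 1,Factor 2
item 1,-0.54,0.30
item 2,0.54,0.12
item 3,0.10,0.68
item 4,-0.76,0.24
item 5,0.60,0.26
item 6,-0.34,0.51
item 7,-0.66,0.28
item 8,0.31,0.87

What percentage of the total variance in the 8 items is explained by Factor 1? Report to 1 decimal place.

SS loadings for Factor 1 = (-0.54)² + 0.54² + 0.10² + (-0.76)² + 0.60² + (-0.34)² + (-0.66)² + 0.31² = 2.1781
With 8 standardized items, total variance = 8. Proportion = 2.1781/8 = 0.2723 → 27.23%.

27.2%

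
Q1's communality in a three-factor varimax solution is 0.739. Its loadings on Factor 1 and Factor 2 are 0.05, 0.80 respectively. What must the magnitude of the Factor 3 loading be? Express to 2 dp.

0.31

Under orthogonal rotation h² = Σλ², so λ_Factor 3² = h² − (0.6425) = 0.739 − 0.6425 = 0.0965.
|λ| = √0.0965 = 0.3106.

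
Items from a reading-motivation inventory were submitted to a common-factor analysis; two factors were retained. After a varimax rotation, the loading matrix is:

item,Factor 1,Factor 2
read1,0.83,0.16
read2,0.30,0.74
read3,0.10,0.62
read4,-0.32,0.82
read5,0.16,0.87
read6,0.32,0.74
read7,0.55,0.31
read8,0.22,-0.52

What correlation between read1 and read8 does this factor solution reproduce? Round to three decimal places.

r̂ = Σ λ_i·λ_j across factors = (0.83)(0.22) + (0.16)(-0.52)
  = +0.1826 -0.0832 = 0.0994

0.099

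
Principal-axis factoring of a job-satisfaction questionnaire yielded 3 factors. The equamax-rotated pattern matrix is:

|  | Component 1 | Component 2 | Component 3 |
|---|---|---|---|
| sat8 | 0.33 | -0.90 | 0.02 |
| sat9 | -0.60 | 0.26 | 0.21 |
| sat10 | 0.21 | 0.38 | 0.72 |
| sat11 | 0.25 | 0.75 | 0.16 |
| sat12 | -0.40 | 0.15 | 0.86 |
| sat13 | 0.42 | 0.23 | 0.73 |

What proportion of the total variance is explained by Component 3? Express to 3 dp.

0.310

SS loadings for Component 3 = 0.02² + 0.21² + 0.72² + 0.16² + 0.86² + 0.73² = 1.8610
Proportion of variance = 1.8610 / 6 = 0.3102.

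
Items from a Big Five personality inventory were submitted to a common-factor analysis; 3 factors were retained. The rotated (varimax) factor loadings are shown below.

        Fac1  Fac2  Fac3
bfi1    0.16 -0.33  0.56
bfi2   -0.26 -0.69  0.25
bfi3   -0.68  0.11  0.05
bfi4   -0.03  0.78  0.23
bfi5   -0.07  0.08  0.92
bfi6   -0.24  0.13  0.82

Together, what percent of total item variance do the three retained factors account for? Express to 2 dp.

63.30%

Communalities: 0.4481, 0.6062, 0.4770, 0.6622, 0.8577, 0.7469; Σh² = 3.7981.
Total variance with 6 standardized items is 6, so the solution explains 3.7981/6 = 0.6330 = 63.30%.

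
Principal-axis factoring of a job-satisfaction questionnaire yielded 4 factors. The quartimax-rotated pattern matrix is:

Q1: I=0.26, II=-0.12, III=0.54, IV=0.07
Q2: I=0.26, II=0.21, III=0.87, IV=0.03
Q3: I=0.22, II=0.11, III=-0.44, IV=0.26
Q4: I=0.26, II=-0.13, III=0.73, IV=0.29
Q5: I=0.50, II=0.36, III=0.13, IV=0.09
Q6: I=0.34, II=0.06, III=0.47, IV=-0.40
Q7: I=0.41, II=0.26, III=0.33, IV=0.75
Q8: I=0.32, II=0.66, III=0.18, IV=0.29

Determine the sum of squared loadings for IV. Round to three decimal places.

SS loadings for IV = 0.07² + 0.03² + 0.26² + 0.29² + 0.09² + (-0.40)² + 0.75² + 0.29² = 0.0049 + 0.0009 + 0.0676 + 0.0841 + 0.0081 + 0.1600 + 0.5625 + 0.0841 = 0.9722

0.972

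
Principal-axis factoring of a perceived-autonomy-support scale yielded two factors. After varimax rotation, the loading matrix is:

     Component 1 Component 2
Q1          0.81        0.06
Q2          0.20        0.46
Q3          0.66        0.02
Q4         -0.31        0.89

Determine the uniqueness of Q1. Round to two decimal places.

0.34

h² = 0.81² + 0.06² = 0.6561 + 0.0036 = 0.6597
Uniqueness u² = 1 − h² = 1 − 0.6597 = 0.3403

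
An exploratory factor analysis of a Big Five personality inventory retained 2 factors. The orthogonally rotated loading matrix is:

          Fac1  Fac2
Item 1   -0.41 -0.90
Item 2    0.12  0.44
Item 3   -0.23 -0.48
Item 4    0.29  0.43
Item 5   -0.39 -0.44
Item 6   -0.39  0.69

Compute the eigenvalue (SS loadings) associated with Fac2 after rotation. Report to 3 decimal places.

SS loadings for Fac2 = (-0.90)² + 0.44² + (-0.48)² + 0.43² + (-0.44)² + 0.69² = 0.8100 + 0.1936 + 0.2304 + 0.1849 + 0.1936 + 0.4761 = 2.0886

2.089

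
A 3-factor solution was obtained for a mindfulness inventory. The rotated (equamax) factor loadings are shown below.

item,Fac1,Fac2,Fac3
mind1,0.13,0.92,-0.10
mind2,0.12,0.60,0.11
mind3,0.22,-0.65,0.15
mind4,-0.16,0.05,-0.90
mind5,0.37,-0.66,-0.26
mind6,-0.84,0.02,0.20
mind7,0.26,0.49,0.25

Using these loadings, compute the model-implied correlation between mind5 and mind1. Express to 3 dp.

r̂ = Σ λ_i·λ_j across factors = (0.37)(0.13) + (-0.66)(0.92) + (-0.26)(-0.10)
  = +0.0481 -0.6072 +0.0260 = -0.5331

-0.533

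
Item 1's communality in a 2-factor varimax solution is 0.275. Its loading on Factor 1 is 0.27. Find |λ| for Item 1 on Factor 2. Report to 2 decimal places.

Under orthogonal rotation h² = Σλ², so λ_Factor 2² = h² − (0.0729) = 0.275 − 0.0729 = 0.2021.
|λ| = √0.2021 = 0.4496.

0.45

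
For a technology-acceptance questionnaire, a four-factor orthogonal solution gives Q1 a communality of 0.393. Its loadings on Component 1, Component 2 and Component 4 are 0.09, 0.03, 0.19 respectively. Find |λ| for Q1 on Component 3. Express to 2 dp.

Under orthogonal rotation h² = Σλ², so λ_Component 3² = h² − (0.0451) = 0.393 − 0.0451 = 0.3479.
|λ| = √0.3479 = 0.5898.

0.59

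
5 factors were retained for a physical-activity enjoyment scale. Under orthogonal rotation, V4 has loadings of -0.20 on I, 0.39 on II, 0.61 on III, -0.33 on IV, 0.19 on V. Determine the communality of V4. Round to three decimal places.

h² = (-0.20)² + 0.39² + 0.61² + (-0.33)² + 0.19² = 0.0400 + 0.1521 + 0.3721 + 0.1089 + 0.0361 = 0.7092

0.709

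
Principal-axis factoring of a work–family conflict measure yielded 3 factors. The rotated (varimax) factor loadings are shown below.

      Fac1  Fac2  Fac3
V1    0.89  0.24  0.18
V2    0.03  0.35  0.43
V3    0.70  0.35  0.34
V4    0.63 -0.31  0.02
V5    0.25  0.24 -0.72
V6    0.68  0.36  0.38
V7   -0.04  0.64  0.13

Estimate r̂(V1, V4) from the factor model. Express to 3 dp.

r̂ = Σ λ_i·λ_j across factors = (0.89)(0.63) + (0.24)(-0.31) + (0.18)(0.02)
  = +0.5607 -0.0744 +0.0036 = 0.4899

0.490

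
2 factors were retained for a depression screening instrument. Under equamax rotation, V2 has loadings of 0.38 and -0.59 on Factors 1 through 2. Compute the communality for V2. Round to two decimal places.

h² = 0.38² + (-0.59)² = 0.1444 + 0.3481 = 0.4925

0.49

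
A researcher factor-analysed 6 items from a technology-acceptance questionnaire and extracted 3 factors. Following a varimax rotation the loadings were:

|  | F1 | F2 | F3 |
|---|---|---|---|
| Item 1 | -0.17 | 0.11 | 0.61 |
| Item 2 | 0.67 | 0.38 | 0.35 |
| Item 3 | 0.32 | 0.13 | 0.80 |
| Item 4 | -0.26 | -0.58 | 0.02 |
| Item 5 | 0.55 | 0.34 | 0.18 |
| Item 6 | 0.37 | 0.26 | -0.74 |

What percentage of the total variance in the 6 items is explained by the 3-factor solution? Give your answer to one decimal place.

Communalities: 0.4131, 0.7158, 0.7593, 0.4044, 0.4505, 0.7521; Σh² = 3.4952.
Total variance with 6 standardized items is 6, so the solution explains 3.4952/6 = 0.5825 = 58.25%.

58.3%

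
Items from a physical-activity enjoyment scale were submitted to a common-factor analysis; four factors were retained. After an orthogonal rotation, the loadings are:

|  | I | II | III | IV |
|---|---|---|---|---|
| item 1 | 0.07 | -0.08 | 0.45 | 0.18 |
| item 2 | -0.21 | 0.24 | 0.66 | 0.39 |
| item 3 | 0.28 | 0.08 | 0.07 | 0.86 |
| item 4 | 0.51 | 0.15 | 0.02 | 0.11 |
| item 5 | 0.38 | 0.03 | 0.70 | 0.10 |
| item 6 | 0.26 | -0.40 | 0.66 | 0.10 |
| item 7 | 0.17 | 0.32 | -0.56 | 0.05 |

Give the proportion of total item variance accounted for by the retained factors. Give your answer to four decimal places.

0.5466

SS loadings by factor: 0.6284, 0.3562, 1.8826, 0.9587; total = 3.8259.
Total variance with 7 standardized items is 7, so the solution explains 3.8259/7 = 0.5466.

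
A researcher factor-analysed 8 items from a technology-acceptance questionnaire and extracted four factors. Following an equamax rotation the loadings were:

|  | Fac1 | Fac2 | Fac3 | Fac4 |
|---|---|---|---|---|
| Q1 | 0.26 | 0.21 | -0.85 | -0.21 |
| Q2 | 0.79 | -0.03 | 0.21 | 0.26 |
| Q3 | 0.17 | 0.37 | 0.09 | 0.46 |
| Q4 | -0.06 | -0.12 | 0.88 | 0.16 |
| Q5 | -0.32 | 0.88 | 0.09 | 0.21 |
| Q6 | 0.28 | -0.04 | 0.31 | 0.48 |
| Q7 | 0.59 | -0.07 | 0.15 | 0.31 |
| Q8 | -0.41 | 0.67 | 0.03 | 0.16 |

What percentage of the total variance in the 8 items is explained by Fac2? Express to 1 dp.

SS loadings for Fac2 = 0.21² + (-0.03)² + 0.37² + (-0.12)² + 0.88² + (-0.04)² + (-0.07)² + 0.67² = 1.4261
With 8 standardized items, total variance = 8. Proportion = 1.4261/8 = 0.1783 → 17.83%.

17.8%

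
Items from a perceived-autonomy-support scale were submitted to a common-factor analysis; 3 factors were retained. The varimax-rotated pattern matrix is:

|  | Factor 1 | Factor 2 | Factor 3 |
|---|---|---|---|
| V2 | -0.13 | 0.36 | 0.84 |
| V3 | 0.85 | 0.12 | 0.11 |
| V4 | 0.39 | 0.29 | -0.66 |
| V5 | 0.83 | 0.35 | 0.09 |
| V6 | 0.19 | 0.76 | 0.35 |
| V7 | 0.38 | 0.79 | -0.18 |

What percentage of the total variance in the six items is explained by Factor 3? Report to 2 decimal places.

21.94%

SS loadings for Factor 3 = 0.84² + 0.11² + (-0.66)² + 0.09² + 0.35² + (-0.18)² = 1.3163
With 6 standardized items, total variance = 6. Proportion = 1.3163/6 = 0.2194 → 21.94%.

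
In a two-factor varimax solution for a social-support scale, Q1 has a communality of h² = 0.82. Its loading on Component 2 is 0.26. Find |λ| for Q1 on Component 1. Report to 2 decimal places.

0.87

Under orthogonal rotation h² = Σλ², so λ_Component 1² = h² − (0.0676) = 0.82 − 0.0676 = 0.7524.
|λ| = √0.7524 = 0.8674.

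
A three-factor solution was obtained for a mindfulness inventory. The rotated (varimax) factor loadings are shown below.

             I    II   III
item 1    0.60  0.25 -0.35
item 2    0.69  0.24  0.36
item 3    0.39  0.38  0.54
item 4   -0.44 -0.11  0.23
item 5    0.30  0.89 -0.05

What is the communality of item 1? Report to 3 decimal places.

h² = 0.60² + 0.25² + (-0.35)² = 0.3600 + 0.0625 + 0.1225 = 0.5450

0.545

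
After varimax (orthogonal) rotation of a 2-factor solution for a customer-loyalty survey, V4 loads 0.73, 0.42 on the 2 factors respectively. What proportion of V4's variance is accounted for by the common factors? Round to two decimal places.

0.71

h² = 0.73² + 0.42² = 0.5329 + 0.1764 = 0.7093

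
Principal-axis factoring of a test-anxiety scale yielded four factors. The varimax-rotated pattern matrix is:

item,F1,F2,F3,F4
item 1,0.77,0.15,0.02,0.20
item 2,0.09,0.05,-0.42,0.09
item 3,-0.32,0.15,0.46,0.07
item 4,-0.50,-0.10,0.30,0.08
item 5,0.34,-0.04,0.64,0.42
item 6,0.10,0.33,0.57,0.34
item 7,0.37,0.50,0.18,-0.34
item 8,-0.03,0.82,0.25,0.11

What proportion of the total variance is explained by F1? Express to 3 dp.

SS loadings for F1 = 0.77² + 0.09² + (-0.32)² + (-0.50)² + 0.34² + 0.10² + 0.37² + (-0.03)² = 1.2168
Proportion of variance = 1.2168 / 8 = 0.1521.

0.152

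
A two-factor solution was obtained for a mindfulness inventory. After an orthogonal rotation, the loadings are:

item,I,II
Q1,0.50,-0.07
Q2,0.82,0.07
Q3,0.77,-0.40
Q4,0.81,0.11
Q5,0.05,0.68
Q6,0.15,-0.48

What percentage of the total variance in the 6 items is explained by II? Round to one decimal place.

14.6%

SS loadings for II = (-0.07)² + 0.07² + (-0.40)² + 0.11² + 0.68² + (-0.48)² = 0.8747
With 6 standardized items, total variance = 6. Proportion = 0.8747/6 = 0.1458 → 14.58%.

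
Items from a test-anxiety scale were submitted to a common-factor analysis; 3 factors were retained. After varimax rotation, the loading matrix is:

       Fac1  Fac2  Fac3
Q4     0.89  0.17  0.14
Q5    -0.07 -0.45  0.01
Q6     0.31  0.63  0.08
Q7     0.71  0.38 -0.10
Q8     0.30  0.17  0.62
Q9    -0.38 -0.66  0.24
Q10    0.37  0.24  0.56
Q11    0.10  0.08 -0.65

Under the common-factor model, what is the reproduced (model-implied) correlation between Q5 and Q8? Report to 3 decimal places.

r̂ = Σ λ_i·λ_j across factors = (-0.07)(0.30) + (-0.45)(0.17) + (0.01)(0.62)
  = -0.0210 -0.0765 +0.0062 = -0.0913

-0.091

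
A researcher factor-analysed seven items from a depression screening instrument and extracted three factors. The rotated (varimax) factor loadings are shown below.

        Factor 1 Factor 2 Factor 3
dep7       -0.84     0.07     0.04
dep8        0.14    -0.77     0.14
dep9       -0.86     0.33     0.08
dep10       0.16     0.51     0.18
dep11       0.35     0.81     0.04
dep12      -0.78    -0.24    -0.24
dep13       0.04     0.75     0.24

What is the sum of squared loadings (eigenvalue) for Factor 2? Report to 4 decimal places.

2.2430

SS loadings for Factor 2 = 0.07² + (-0.77)² + 0.33² + 0.51² + 0.81² + (-0.24)² + 0.75² = 0.0049 + 0.5929 + 0.1089 + 0.2601 + 0.6561 + 0.0576 + 0.5625 = 2.2430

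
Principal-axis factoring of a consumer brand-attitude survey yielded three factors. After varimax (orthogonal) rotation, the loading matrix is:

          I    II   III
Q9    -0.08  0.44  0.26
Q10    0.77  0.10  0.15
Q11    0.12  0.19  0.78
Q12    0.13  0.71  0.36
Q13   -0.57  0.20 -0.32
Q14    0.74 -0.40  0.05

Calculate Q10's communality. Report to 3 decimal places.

0.625

h² = 0.77² + 0.10² + 0.15² = 0.5929 + 0.0100 + 0.0225 = 0.6254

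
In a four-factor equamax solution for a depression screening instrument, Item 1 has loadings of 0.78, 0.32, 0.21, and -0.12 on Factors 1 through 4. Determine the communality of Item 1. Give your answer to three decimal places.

h² = 0.78² + 0.32² + 0.21² + (-0.12)² = 0.6084 + 0.1024 + 0.0441 + 0.0144 = 0.7693

0.769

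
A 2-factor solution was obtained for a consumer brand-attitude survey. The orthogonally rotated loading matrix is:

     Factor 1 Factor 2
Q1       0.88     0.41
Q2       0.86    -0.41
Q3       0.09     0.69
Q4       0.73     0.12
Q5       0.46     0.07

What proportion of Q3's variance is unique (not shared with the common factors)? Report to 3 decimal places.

0.516

h² = 0.09² + 0.69² = 0.0081 + 0.4761 = 0.4842
Uniqueness u² = 1 − h² = 1 − 0.4842 = 0.5158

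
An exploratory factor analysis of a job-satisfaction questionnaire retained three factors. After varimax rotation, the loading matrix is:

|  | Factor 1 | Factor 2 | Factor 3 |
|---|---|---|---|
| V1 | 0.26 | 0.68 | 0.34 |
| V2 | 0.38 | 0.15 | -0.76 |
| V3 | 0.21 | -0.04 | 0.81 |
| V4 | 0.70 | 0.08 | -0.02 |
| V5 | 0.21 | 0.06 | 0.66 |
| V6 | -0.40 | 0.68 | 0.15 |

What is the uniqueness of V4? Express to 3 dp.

0.503

h² = 0.70² + 0.08² + (-0.02)² = 0.4900 + 0.0064 + 0.0004 = 0.4968
Uniqueness u² = 1 − h² = 1 − 0.4968 = 0.5032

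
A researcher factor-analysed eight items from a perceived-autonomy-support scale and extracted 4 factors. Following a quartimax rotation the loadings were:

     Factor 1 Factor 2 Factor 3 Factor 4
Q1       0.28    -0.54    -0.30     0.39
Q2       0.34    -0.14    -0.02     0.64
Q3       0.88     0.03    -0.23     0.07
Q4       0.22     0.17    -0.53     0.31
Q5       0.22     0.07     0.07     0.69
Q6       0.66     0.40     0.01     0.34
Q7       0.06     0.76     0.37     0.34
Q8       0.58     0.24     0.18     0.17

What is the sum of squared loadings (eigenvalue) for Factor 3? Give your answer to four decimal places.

0.5985

SS loadings for Factor 3 = (-0.30)² + (-0.02)² + (-0.23)² + (-0.53)² + 0.07² + 0.01² + 0.37² + 0.18² = 0.0900 + 0.0004 + 0.0529 + 0.2809 + 0.0049 + 0.0001 + 0.1369 + 0.0324 = 0.5985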